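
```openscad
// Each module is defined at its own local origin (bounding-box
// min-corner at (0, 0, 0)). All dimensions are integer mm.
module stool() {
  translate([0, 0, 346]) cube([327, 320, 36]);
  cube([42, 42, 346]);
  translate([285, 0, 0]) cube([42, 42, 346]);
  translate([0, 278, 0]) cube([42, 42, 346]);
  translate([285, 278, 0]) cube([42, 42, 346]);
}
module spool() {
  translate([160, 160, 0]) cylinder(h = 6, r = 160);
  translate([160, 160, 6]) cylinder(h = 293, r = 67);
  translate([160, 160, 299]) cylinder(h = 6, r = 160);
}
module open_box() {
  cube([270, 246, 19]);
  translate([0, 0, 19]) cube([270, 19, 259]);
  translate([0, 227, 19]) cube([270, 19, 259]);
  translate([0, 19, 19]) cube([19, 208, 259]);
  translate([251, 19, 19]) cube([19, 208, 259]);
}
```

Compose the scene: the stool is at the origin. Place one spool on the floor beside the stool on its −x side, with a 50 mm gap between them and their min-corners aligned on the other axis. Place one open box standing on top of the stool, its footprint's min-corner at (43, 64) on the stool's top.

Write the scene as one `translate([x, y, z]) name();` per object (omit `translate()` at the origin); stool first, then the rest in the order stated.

stool();
translate([-370, 0, 0]) spool();
translate([43, 64, 382]) open_box();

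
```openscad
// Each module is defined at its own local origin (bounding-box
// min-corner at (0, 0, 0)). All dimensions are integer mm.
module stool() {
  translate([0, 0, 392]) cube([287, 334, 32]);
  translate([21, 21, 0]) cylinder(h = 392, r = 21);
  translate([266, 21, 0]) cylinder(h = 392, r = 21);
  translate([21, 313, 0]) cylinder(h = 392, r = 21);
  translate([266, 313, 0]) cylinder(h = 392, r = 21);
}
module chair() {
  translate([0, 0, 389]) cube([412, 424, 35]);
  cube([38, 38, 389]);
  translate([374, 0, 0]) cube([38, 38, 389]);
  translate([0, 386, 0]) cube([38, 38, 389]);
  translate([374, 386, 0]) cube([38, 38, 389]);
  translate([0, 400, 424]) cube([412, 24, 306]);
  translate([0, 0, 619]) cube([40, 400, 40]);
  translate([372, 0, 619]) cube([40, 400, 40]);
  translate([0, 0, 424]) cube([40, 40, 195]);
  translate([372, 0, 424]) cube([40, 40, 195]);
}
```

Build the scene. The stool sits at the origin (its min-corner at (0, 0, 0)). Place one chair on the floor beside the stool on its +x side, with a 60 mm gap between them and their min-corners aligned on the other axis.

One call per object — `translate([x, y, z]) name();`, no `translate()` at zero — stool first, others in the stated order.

stool();
translate([347, 0, 0]) chair();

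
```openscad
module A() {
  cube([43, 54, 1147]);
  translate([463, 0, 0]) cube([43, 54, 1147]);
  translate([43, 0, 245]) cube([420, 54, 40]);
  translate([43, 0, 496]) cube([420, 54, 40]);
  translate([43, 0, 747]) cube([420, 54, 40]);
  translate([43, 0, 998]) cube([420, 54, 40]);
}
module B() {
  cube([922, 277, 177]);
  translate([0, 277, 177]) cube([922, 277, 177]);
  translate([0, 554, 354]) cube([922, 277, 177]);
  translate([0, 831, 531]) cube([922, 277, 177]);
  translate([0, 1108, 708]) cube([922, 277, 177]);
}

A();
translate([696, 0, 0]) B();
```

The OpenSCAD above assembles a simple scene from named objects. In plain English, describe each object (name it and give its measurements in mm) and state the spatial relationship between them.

A is a straight ladder. Two 43×54 mm vertical rails, 1147 mm tall, stand 506 mm apart (outside-to-outside) with their front faces coplanar on the −y side. 4 rungs, each 54 mm deep and 40 mm tall, span between the inner faces of the rails, front faces flush with the rails. The lowest rung's underside is at z = 245 mm and rungs are spaced 251 mm apart (underside to underside).

B is a run of 5 identical solid stair steps. Each tread is 922×277 mm and each step block is 177 mm high. Step 1 rests on the floor; step k is offset from step 1 by (k−1)×277 mm in y and (k−1)×177 mm in z.

The staircase is on the floor beside the ladder on its +x side.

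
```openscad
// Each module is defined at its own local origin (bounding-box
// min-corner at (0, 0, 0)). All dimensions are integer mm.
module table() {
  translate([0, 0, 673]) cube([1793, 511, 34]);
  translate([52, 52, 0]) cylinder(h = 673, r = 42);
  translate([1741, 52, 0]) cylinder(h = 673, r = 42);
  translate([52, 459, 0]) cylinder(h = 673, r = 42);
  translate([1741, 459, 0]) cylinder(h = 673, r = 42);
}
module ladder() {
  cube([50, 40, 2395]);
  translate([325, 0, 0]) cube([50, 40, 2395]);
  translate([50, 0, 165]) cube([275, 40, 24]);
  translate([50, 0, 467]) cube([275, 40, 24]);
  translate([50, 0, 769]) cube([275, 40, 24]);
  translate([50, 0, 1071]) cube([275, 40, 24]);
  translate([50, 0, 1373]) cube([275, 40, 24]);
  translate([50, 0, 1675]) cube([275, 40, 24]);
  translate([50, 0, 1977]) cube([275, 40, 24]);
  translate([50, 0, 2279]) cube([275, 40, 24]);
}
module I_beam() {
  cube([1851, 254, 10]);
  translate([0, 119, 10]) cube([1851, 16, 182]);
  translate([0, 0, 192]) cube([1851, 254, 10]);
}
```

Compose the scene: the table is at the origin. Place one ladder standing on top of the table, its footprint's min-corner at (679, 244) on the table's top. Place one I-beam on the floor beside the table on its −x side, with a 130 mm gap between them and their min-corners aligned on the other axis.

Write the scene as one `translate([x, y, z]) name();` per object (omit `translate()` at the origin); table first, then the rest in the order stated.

table();
translate([679, 244, 707]) ladder();
translate([-1981, 0, 0]) I_beam();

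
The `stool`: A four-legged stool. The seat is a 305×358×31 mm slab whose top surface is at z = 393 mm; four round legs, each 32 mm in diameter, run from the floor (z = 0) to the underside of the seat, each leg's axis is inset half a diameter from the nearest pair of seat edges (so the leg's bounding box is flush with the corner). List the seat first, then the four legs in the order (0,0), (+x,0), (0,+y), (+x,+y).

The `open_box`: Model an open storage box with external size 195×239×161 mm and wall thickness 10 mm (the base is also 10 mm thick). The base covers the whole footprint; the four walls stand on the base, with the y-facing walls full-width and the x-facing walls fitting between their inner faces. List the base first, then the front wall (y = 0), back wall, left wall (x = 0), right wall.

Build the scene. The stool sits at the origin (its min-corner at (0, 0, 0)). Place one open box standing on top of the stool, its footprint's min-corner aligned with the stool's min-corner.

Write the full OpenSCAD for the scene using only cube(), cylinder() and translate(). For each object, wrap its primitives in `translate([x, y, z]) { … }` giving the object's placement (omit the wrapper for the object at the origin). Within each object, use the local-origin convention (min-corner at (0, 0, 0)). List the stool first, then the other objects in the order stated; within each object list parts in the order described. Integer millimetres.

translate([0, 0, 362]) cube([305, 358, 31]);
translate([16, 16, 0]) cylinder(h = 362, r = 16);
translate([289, 16, 0]) cylinder(h = 362, r = 16);
translate([16, 342, 0]) cylinder(h = 362, r = 16);
translate([289, 342, 0]) cylinder(h = 362, r = 16);
translate([0, 0, 393]) {
  cube([195, 239, 10]);
  translate([0, 0, 10]) cube([195, 10, 151]);
  translate([0, 229, 10]) cube([195, 10, 151]);
  translate([0, 10, 10]) cube([10, 219, 151]);
  translate([185, 10, 10]) cube([10, 219, 151]);
}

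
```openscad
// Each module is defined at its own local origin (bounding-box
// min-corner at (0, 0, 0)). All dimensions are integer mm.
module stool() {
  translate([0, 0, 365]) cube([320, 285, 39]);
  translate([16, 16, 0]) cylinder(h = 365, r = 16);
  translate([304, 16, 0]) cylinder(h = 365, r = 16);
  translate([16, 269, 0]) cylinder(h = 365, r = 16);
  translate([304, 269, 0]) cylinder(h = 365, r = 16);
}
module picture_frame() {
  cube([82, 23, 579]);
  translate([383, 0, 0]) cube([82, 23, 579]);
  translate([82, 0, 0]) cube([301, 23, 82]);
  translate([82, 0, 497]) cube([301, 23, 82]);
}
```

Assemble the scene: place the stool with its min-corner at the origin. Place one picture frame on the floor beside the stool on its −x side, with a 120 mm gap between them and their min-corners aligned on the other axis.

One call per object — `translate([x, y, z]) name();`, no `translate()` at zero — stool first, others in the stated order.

stool();
translate([-585, 0, 0]) picture_frame();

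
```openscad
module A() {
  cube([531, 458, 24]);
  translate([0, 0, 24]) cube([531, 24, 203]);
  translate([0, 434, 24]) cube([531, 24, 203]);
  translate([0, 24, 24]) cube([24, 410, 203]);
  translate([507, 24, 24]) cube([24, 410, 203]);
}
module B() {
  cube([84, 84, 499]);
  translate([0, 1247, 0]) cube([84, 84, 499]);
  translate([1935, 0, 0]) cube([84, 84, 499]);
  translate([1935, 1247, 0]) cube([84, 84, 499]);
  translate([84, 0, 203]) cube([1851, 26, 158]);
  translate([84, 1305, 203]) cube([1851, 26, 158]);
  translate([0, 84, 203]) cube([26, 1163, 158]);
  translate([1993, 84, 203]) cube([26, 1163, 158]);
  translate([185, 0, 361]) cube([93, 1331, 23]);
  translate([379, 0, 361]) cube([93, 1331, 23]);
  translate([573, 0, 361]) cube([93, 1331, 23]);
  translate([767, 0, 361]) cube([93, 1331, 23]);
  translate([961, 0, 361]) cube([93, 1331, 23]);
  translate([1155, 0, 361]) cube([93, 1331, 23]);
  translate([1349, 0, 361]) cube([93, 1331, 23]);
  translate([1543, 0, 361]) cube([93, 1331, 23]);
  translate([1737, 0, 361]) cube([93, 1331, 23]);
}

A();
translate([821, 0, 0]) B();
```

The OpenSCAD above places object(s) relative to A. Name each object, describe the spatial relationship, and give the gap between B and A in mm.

The bed frame's nearest face is 290 mm from the open box's +x face.

A is an open box. B is a bed frame. The bed frame is on the floor beside the open box on its +x side. The gap between the bed frame and the open box is 290 mm.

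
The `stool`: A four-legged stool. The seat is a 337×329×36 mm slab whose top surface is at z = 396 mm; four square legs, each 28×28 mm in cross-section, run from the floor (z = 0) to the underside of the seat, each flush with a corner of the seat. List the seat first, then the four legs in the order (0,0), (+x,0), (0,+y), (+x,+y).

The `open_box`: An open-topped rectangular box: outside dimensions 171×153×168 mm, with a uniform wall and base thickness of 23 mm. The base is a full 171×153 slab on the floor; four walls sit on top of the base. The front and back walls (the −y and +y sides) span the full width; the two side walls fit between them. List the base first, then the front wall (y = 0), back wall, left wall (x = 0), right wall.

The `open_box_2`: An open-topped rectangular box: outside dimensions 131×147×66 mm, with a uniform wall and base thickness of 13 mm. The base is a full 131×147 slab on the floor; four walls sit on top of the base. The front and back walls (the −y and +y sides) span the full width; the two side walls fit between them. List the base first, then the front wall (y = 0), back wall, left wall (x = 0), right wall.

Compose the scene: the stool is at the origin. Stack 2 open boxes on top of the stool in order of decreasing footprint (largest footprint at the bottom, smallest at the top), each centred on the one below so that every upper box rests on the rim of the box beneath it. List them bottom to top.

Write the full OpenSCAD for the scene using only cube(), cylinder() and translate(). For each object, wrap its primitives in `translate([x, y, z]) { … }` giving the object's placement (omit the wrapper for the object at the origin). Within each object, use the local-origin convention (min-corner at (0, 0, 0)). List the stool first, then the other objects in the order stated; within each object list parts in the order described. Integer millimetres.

translate([0, 0, 360]) cube([337, 329, 36]);
cube([28, 28, 360]);
translate([309, 0, 0]) cube([28, 28, 360]);
translate([0, 301, 0]) cube([28, 28, 360]);
translate([309, 301, 0]) cube([28, 28, 360]);
translate([83, 88, 396]) {
  cube([171, 153, 23]);
  translate([0, 0, 23]) cube([171, 23, 145]);
  translate([0, 130, 23]) cube([171, 23, 145]);
  translate([0, 23, 23]) cube([23, 107, 145]);
  translate([148, 23, 23]) cube([23, 107, 145]);
}
translate([103, 91, 564]) {
  cube([131, 147, 13]);
  translate([0, 0, 13]) cube([131, 13, 53]);
  translate([0, 134, 13]) cube([131, 13, 53]);
  translate([0, 13, 13]) cube([13, 121, 53]);
  translate([118, 13, 13]) cube([13, 121, 53]);
}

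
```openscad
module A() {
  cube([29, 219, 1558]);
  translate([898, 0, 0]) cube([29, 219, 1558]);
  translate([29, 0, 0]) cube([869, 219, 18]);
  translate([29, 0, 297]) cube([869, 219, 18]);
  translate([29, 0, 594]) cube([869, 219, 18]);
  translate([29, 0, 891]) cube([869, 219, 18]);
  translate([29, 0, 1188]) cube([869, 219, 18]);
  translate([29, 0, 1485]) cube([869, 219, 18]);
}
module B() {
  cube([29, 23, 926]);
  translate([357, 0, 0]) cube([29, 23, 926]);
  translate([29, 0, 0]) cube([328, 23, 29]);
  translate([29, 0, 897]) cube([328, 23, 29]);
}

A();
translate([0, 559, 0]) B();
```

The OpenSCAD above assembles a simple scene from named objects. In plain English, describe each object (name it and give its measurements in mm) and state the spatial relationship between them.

A is a bookshelf 927 mm wide overall, 219 mm deep and 1558 mm tall. The two sides are 29 mm thick vertical panels. 6 horizontal shelves of 18 mm thickness span between the inner faces of the sides; the lowest shelf sits on the floor and shelves are stacked with a clear vertical gap of 279 mm between each pair.

B is a picture frame with a 328×868 mm rectangular opening (x by z) and a uniform 29 mm border on every side. Frame depth is 23 mm along y. It is built from two vertical stiles running the full outside height and two horizontal rails spanning the gap between the stiles.

The picture frame is on the floor beside the bookshelf on its +y side.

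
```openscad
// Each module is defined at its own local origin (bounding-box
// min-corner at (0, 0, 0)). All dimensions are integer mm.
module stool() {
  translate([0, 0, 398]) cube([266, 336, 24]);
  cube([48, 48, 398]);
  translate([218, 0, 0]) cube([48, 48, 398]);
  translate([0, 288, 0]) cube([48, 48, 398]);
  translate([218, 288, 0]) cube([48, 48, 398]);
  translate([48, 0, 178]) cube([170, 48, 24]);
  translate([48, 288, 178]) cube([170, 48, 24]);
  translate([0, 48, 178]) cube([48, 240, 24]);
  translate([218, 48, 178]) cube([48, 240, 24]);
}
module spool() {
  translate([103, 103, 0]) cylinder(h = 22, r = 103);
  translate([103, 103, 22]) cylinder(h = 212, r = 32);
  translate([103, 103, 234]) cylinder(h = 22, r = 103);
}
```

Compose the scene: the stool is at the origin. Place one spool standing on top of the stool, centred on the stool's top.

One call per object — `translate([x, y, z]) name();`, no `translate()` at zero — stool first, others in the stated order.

stool();
translate([30, 65, 422]) spool();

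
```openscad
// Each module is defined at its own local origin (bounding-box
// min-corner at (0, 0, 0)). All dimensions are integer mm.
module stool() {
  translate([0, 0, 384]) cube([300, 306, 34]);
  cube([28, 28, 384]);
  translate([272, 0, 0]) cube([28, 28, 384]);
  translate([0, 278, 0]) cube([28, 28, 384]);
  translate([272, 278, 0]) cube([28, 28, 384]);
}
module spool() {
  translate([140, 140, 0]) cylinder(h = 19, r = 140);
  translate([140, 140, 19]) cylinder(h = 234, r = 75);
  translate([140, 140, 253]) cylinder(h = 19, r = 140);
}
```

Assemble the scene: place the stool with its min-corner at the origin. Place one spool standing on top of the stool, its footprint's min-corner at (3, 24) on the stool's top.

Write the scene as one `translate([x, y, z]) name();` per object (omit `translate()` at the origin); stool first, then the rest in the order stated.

stool();
translate([3, 24, 418]) spool();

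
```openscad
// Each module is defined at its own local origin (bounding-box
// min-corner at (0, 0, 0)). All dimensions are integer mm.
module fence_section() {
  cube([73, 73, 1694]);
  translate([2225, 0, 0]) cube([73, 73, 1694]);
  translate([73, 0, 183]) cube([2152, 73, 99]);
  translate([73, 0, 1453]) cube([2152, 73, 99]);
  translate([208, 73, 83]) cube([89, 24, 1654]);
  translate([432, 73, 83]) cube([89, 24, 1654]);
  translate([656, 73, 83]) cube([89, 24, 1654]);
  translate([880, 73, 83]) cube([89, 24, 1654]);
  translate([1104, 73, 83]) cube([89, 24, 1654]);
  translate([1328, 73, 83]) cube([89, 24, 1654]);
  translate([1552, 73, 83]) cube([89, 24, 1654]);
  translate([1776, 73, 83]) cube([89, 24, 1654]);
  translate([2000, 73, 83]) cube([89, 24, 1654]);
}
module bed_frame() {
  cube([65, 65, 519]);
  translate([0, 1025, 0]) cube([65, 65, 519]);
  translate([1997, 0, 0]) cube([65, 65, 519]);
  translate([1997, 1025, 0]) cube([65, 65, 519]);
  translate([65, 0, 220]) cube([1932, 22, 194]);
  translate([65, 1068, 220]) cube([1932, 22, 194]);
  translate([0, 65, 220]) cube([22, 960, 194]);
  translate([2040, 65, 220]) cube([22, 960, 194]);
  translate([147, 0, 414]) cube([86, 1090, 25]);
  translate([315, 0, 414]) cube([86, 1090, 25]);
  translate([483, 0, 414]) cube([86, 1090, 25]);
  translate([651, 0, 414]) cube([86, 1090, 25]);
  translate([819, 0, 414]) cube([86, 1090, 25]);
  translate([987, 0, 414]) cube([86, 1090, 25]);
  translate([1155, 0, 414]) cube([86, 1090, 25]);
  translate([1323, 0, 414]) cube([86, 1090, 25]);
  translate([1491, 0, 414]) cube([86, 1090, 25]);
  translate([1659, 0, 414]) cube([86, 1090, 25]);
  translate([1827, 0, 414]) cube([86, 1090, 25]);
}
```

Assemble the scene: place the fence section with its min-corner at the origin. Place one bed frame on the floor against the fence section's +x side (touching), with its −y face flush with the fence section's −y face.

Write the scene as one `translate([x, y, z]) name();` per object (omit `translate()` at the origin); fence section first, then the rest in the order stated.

fence_section();
translate([2298, 0, 0]) bed_frame();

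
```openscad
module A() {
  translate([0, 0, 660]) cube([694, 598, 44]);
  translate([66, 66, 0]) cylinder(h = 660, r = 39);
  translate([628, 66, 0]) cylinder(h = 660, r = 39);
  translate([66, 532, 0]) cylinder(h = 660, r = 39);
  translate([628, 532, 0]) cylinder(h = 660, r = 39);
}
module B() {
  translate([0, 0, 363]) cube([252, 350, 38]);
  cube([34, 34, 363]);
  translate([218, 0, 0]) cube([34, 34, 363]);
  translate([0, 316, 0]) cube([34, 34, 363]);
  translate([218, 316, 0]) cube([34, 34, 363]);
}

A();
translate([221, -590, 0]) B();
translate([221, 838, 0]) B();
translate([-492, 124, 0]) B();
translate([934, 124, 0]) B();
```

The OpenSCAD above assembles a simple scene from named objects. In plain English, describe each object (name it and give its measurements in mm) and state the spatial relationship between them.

A is a rectangular dining table. The top is 694×598×44 mm with its upper surface at z = 704 mm. It stands on four round legs of 78 mm diameter, each leg's bounding box inset 27 mm from the nearest pair of top edges, running from the floor to the underside of the top.

B is a four-legged stool. The seat is a 252×350×38 mm slab whose top surface is at z = 401 mm; four square legs, each 34×34 mm in cross-section, run from the floor (z = 0) to the underside of the seat, each flush with a corner of the seat.

Four stools sit around the table at the −y, +y, −x, +x sides.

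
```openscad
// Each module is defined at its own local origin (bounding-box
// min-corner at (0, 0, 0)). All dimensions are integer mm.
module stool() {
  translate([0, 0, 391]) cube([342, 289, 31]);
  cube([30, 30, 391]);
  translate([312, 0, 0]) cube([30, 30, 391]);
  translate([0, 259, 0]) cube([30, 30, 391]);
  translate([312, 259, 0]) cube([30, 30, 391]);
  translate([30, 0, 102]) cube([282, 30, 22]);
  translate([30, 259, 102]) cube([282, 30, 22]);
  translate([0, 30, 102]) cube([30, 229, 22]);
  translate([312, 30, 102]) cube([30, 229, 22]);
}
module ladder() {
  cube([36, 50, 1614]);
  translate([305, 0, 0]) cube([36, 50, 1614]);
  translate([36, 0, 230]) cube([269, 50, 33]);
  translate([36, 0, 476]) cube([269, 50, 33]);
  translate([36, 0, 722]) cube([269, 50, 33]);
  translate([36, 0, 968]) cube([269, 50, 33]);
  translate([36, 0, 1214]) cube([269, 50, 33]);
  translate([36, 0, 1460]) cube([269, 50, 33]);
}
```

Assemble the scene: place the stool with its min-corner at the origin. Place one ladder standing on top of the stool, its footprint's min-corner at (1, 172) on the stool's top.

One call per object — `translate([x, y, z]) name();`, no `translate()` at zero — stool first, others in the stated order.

stool();
translate([1, 172, 422]) ladder();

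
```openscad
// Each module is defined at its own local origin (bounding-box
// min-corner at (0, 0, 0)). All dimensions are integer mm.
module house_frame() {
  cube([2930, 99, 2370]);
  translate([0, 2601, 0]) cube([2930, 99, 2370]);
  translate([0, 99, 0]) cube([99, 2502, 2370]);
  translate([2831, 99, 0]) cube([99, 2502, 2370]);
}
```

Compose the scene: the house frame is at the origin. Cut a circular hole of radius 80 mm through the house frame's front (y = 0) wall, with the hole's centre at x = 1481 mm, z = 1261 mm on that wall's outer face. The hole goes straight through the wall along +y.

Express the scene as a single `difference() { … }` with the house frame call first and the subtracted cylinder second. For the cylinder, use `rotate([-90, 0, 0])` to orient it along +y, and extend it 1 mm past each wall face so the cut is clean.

difference() {
  house_frame();
  translate([1481, -1, 1261]) rotate([-90, 0, 0]) cylinder(h = 101, r = 80);
}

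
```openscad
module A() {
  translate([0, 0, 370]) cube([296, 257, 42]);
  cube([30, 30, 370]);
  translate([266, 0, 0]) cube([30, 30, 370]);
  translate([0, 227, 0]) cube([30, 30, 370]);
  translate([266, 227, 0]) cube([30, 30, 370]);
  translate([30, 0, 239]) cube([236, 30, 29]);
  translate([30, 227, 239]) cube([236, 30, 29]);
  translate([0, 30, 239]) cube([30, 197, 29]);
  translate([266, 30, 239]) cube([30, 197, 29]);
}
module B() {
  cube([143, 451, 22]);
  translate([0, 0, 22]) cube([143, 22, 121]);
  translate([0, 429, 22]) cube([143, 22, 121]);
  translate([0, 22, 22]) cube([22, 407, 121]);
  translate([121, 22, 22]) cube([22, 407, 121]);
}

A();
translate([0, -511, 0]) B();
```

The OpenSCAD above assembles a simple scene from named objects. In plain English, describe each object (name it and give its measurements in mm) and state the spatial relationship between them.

A is a four-legged stool. The seat is a 296×257×42 mm slab whose top surface is at z = 412 mm; four square legs, each 30×30 mm in cross-section, run from the floor (z = 0) to the underside of the seat, each flush with a corner of the seat. Four stretchers, 30 mm wide and 29 mm tall, connect adjacent legs with their undersides at z = 239 mm, each running between the inner faces of the legs it joins and aligned with the legs' outer faces on the other axis.

B is an open-topped rectangular box: outside dimensions 143×451×143 mm, with a uniform wall and base thickness of 22 mm. The base is a full 143×451 slab on the floor; four walls sit on top of the base. The front and back walls (the −y and +y sides) span the full width; the two side walls fit between them.

The open box is on the floor beside the stool on its −y side.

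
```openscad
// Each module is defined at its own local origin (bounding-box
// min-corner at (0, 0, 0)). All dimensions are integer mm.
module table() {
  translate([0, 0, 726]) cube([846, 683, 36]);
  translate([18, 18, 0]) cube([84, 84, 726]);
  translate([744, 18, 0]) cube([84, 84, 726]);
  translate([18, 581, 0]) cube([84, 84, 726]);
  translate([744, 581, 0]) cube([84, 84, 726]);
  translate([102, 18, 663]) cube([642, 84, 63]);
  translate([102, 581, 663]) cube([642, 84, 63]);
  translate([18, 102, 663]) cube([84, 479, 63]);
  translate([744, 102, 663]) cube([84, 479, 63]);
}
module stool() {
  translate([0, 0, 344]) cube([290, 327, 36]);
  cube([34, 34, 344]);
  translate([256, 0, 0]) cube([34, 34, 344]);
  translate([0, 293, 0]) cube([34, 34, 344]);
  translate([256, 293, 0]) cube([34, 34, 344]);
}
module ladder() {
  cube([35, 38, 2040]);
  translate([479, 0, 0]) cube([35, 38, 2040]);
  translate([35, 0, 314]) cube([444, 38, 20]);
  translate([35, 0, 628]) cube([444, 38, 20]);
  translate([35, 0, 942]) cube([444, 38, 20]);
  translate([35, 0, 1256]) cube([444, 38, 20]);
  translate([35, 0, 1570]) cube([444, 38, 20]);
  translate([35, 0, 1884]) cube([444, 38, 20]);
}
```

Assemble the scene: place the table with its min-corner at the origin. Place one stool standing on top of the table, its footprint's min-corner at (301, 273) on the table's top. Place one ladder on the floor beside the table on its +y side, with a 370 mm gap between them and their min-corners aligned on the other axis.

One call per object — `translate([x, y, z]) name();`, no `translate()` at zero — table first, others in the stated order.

table();
translate([301, 273, 762]) stool();
translate([0, 1053, 0]) ladder();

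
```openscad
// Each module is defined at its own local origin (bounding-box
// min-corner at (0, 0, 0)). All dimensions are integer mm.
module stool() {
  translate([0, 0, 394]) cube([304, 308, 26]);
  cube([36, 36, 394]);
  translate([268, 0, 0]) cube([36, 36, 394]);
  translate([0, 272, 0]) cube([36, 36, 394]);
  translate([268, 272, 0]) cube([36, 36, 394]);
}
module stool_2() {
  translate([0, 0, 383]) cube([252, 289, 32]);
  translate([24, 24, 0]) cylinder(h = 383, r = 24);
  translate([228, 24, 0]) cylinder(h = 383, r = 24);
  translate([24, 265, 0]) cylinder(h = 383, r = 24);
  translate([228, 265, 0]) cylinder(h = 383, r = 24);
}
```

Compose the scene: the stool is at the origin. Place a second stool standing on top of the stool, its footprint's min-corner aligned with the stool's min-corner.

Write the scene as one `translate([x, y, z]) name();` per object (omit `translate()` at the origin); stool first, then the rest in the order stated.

stool();
translate([0, 0, 420]) stool_2();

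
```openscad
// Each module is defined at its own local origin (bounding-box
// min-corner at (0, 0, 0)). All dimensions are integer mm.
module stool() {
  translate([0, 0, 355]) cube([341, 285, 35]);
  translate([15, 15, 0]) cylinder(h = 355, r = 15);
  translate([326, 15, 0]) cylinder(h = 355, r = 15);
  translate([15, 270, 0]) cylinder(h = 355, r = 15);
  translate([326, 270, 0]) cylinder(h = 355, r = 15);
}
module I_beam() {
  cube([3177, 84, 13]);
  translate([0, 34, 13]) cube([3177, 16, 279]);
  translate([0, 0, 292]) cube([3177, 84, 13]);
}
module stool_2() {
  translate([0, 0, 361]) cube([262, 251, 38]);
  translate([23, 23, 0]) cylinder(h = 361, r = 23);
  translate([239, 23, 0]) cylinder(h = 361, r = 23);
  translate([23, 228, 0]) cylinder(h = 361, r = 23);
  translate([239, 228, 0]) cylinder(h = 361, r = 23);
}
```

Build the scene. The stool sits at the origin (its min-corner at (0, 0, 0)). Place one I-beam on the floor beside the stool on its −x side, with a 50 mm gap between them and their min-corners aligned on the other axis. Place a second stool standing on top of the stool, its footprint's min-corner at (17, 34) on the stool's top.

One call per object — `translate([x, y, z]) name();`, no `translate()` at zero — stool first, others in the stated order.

stool();
translate([-3227, 0, 0]) I_beam();
translate([17, 34, 390]) stool_2();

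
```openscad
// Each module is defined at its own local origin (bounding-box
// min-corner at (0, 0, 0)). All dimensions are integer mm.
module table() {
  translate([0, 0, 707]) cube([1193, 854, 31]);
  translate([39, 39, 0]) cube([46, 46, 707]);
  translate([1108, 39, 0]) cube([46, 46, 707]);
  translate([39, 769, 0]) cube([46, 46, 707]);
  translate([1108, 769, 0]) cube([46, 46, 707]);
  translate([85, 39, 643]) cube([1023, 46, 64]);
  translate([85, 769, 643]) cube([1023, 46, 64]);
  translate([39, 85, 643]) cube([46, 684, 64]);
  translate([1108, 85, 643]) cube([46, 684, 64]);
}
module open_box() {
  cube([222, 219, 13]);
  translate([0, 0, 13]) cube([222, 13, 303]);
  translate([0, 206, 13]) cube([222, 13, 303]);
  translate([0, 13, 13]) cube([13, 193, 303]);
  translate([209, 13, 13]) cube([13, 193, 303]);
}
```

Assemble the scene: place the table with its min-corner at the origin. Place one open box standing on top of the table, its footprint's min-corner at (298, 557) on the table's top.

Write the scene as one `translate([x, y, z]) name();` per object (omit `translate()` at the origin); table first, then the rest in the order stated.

table();
translate([298, 557, 738]) open_box();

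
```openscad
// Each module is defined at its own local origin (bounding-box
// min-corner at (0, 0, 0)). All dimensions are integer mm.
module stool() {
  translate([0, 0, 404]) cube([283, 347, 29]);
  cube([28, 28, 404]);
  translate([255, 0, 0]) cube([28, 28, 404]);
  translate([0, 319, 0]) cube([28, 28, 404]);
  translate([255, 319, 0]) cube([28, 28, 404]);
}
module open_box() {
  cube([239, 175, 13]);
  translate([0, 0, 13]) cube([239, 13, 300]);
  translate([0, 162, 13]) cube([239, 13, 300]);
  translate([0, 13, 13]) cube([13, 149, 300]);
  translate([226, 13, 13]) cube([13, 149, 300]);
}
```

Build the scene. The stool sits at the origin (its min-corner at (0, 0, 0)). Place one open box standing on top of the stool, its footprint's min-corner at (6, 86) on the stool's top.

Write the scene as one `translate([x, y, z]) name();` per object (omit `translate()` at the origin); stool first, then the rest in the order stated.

stool();
translate([6, 86, 433]) open_box();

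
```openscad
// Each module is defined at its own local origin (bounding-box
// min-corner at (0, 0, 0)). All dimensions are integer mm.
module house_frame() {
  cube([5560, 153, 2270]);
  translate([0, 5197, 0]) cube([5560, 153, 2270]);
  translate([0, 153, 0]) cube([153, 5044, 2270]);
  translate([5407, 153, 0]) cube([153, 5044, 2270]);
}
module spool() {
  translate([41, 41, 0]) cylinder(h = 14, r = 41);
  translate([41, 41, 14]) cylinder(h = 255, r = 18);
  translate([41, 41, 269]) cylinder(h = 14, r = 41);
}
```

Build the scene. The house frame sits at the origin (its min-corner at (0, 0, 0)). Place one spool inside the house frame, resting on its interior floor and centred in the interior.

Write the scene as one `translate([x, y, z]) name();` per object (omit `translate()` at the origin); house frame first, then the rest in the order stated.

house_frame();
translate([2739, 2634, 0]) spool();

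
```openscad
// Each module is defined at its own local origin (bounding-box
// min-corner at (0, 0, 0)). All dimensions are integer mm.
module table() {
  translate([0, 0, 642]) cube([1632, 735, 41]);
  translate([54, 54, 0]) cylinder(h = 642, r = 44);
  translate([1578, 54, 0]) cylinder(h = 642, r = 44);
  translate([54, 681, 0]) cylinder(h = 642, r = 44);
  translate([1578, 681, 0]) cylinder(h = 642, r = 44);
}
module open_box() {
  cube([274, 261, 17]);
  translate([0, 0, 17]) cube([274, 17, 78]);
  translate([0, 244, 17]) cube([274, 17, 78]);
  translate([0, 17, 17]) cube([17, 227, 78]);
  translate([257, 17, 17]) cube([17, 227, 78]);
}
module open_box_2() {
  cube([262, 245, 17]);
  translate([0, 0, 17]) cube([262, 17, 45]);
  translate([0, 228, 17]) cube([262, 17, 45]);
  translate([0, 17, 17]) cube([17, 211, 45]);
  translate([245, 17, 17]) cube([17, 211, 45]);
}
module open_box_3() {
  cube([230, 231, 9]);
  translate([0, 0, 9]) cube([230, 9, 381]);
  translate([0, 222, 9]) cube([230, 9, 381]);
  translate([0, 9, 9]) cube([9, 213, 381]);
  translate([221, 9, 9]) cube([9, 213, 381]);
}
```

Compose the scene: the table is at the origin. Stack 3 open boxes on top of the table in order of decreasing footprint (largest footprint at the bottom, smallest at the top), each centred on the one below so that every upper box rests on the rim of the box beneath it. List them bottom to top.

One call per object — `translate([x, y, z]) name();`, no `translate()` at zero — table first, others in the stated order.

table();
translate([679, 237, 683]) open_box();
translate([685, 245, 778]) open_box_2();
translate([701, 252, 840]) open_box_3();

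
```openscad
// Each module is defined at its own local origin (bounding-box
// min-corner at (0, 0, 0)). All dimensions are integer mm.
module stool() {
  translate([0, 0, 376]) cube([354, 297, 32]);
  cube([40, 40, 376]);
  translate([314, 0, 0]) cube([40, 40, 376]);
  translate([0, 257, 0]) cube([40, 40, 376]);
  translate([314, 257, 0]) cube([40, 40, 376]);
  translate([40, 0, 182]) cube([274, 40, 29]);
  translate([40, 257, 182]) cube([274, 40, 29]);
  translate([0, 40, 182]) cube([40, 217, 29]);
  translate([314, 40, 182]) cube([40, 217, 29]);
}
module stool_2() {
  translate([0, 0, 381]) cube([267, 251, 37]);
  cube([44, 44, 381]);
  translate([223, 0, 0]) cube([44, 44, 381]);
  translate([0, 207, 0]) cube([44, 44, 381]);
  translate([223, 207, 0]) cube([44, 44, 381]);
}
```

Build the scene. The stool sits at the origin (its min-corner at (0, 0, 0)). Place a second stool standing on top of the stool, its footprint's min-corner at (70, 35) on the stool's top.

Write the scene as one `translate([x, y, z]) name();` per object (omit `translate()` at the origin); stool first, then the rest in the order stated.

stool();
translate([70, 35, 408]) stool_2();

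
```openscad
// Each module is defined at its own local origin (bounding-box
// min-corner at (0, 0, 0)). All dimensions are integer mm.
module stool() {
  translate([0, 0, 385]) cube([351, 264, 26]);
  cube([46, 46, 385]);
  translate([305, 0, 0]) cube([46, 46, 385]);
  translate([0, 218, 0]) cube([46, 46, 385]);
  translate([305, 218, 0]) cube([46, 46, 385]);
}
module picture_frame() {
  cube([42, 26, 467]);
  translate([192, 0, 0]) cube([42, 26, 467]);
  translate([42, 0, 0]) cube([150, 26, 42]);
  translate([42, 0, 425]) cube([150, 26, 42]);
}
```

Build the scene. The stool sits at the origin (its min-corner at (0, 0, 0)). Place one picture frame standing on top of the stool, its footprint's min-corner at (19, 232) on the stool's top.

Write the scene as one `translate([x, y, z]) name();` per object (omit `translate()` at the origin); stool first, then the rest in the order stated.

stool();
translate([19, 232, 411]) picture_frame();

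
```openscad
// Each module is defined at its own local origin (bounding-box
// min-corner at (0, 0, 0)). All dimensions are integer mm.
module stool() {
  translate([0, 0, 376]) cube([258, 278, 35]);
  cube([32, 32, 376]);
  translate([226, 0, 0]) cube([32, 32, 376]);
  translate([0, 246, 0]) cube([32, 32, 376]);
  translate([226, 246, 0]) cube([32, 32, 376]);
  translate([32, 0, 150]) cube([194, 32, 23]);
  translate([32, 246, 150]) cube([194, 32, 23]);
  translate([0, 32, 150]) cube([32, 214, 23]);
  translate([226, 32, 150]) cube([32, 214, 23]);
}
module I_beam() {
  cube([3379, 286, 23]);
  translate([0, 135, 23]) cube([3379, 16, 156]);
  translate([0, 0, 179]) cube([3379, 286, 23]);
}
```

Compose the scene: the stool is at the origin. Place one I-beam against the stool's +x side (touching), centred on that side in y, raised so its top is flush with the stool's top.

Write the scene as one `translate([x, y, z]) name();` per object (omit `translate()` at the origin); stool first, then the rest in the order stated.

stool();
translate([258, -4, 209]) I_beam();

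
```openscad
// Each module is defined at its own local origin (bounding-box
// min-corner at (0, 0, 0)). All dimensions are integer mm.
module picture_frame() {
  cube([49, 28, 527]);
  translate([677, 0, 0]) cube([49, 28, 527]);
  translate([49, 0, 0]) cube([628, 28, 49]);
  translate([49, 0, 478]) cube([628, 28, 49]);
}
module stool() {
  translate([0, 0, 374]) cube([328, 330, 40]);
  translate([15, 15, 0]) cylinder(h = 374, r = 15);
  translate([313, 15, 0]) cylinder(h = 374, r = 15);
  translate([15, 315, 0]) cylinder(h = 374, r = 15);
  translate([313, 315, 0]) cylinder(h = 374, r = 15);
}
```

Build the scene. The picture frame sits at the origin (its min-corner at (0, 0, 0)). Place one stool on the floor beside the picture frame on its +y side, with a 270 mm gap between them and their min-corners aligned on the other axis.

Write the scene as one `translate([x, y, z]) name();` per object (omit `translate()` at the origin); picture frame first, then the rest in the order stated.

picture_frame();
translate([0, 298, 0]) stool();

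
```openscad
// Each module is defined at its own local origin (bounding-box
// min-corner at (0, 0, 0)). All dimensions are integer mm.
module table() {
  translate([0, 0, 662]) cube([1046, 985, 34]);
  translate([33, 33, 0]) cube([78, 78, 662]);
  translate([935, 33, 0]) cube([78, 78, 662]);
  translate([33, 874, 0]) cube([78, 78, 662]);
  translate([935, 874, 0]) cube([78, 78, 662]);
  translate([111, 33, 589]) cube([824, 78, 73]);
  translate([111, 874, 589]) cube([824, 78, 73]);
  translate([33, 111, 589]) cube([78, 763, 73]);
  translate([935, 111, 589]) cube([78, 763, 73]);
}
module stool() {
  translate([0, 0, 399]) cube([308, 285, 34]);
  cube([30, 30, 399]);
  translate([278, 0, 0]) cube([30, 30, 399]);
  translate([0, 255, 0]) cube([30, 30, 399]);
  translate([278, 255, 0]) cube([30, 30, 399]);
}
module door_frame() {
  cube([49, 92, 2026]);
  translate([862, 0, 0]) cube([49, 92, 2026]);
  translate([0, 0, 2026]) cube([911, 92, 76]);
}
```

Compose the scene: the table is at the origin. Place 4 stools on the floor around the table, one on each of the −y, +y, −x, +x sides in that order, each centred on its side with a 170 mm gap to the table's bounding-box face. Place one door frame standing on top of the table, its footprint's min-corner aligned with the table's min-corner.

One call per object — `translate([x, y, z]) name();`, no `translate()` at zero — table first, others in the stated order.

table();
translate([369, -455, 0]) stool();
translate([369, 1155, 0]) stool();
translate([-478, 350, 0]) stool();
translate([1216, 350, 0]) stool();
translate([0, 0, 696]) door_frame();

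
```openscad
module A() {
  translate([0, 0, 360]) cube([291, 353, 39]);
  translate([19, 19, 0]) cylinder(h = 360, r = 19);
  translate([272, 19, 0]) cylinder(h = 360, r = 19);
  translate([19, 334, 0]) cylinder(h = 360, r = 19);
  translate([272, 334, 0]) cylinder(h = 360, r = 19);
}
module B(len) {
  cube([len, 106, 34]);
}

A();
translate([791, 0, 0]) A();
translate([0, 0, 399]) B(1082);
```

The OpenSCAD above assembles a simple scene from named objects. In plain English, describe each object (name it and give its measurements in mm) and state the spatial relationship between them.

A is a four-legged stool. The seat is a 291×353×39 mm slab whose top surface is at z = 399 mm; four round legs, each 38 mm in diameter, run from the floor (z = 0) to the underside of the seat, each leg's axis is inset half a diameter from the nearest pair of seat edges (so the leg's bounding box is flush with the corner).

B is a rectangular beam 1082 mm long (x), 106 mm deep (y), 34 mm thick (z).

The beam spans the tops of two stools placed 500 mm apart, resting at z = 399 mm.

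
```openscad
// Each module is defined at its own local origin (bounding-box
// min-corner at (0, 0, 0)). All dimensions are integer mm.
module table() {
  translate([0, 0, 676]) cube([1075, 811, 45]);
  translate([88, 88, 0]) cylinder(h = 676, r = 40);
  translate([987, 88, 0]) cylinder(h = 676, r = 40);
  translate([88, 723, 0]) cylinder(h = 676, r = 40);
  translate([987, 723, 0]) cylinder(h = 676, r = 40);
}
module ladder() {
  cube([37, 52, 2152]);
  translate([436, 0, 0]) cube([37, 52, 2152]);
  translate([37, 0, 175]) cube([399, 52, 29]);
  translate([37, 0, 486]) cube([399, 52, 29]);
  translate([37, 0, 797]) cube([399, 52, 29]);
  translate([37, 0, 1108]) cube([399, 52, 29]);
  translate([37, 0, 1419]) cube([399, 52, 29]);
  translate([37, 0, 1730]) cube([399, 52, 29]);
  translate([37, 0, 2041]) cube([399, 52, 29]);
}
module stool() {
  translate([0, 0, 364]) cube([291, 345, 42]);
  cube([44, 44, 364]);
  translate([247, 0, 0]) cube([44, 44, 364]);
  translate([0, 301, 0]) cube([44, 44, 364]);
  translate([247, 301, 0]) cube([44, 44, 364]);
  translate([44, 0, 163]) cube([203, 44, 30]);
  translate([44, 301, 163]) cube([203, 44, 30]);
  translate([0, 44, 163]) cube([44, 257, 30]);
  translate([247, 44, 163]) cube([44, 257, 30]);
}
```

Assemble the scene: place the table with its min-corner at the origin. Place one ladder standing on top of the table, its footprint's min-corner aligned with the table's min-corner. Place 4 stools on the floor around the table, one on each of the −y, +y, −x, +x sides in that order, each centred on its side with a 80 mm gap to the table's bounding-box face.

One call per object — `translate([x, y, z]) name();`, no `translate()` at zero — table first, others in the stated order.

table();
translate([0, 0, 721]) ladder();
translate([392, -425, 0]) stool();
translate([392, 891, 0]) stool();
translate([-371, 233, 0]) stool();
translate([1155, 233, 0]) stool();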